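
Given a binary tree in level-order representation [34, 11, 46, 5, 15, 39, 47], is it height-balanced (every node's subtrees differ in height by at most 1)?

Tree (level-order array): [34, 11, 46, 5, 15, 39, 47]
Definition: a tree is height-balanced if, at every node, |h(left) - h(right)| <= 1 (empty subtree has height -1).
Bottom-up per-node check:
  node 5: h_left=-1, h_right=-1, diff=0 [OK], height=0
  node 15: h_left=-1, h_right=-1, diff=0 [OK], height=0
  node 11: h_left=0, h_right=0, diff=0 [OK], height=1
  node 39: h_left=-1, h_right=-1, diff=0 [OK], height=0
  node 47: h_left=-1, h_right=-1, diff=0 [OK], height=0
  node 46: h_left=0, h_right=0, diff=0 [OK], height=1
  node 34: h_left=1, h_right=1, diff=0 [OK], height=2
All nodes satisfy the balance condition.
Result: Balanced


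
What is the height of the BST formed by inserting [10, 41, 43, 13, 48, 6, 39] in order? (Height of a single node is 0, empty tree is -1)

Insertion order: [10, 41, 43, 13, 48, 6, 39]
Tree (level-order array): [10, 6, 41, None, None, 13, 43, None, 39, None, 48]
Compute height bottom-up (empty subtree = -1):
  height(6) = 1 + max(-1, -1) = 0
  height(39) = 1 + max(-1, -1) = 0
  height(13) = 1 + max(-1, 0) = 1
  height(48) = 1 + max(-1, -1) = 0
  height(43) = 1 + max(-1, 0) = 1
  height(41) = 1 + max(1, 1) = 2
  height(10) = 1 + max(0, 2) = 3
Height = 3


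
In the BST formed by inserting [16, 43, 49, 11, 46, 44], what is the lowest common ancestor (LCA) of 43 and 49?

Tree insertion order: [16, 43, 49, 11, 46, 44]
Tree (level-order array): [16, 11, 43, None, None, None, 49, 46, None, 44]
In a BST, the LCA of p=43, q=49 is the first node v on the
root-to-leaf path with p <= v <= q (go left if both < v, right if both > v).
Walk from root:
  at 16: both 43 and 49 > 16, go right
  at 43: 43 <= 43 <= 49, this is the LCA
LCA = 43


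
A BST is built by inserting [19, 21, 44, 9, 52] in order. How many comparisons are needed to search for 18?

Search path for 18: 19 -> 9
Found: False
Comparisons: 2


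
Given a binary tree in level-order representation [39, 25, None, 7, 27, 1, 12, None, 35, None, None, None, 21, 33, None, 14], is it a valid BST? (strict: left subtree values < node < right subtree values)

Level-order array: [39, 25, None, 7, 27, 1, 12, None, 35, None, None, None, 21, 33, None, 14]
Validate using subtree bounds (lo, hi): at each node, require lo < value < hi,
then recurse left with hi=value and right with lo=value.
Preorder trace (stopping at first violation):
  at node 39 with bounds (-inf, +inf): OK
  at node 25 with bounds (-inf, 39): OK
  at node 7 with bounds (-inf, 25): OK
  at node 1 with bounds (-inf, 7): OK
  at node 12 with bounds (7, 25): OK
  at node 21 with bounds (12, 25): OK
  at node 14 with bounds (12, 21): OK
  at node 27 with bounds (25, 39): OK
  at node 35 with bounds (27, 39): OK
  at node 33 with bounds (27, 35): OK
No violation found at any node.
Result: Valid BST


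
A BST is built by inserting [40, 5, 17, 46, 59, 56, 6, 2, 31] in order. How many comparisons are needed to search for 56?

Search path for 56: 40 -> 46 -> 59 -> 56
Found: True
Comparisons: 4


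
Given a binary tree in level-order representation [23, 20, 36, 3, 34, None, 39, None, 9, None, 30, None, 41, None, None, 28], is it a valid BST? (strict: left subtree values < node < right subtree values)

Level-order array: [23, 20, 36, 3, 34, None, 39, None, 9, None, 30, None, 41, None, None, 28]
Validate using subtree bounds (lo, hi): at each node, require lo < value < hi,
then recurse left with hi=value and right with lo=value.
Preorder trace (stopping at first violation):
  at node 23 with bounds (-inf, +inf): OK
  at node 20 with bounds (-inf, 23): OK
  at node 3 with bounds (-inf, 20): OK
  at node 9 with bounds (3, 20): OK
  at node 34 with bounds (20, 23): VIOLATION
Node 34 violates its bound: not (20 < 34 < 23).
Result: Not a valid BST


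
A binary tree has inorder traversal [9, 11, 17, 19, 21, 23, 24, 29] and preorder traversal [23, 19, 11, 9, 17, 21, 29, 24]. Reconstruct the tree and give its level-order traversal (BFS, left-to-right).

Inorder:  [9, 11, 17, 19, 21, 23, 24, 29]
Preorder: [23, 19, 11, 9, 17, 21, 29, 24]
Algorithm: preorder visits root first, so consume preorder in order;
for each root, split the current inorder slice at that value into
left-subtree inorder and right-subtree inorder, then recurse.
Recursive splits:
  root=23; inorder splits into left=[9, 11, 17, 19, 21], right=[24, 29]
  root=19; inorder splits into left=[9, 11, 17], right=[21]
  root=11; inorder splits into left=[9], right=[17]
  root=9; inorder splits into left=[], right=[]
  root=17; inorder splits into left=[], right=[]
  root=21; inorder splits into left=[], right=[]
  root=29; inorder splits into left=[24], right=[]
  root=24; inorder splits into left=[], right=[]
Reconstructed level-order: [23, 19, 29, 11, 21, 24, 9, 17]


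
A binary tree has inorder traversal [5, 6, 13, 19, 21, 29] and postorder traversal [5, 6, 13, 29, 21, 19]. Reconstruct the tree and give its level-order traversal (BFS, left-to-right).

Inorder:   [5, 6, 13, 19, 21, 29]
Postorder: [5, 6, 13, 29, 21, 19]
Algorithm: postorder visits root last, so walk postorder right-to-left;
each value is the root of the current inorder slice — split it at that
value, recurse on the right subtree first, then the left.
Recursive splits:
  root=19; inorder splits into left=[5, 6, 13], right=[21, 29]
  root=21; inorder splits into left=[], right=[29]
  root=29; inorder splits into left=[], right=[]
  root=13; inorder splits into left=[5, 6], right=[]
  root=6; inorder splits into left=[5], right=[]
  root=5; inorder splits into left=[], right=[]
Reconstructed level-order: [19, 13, 21, 6, 29, 5]


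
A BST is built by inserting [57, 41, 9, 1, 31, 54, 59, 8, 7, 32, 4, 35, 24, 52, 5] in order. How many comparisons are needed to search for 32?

Search path for 32: 57 -> 41 -> 9 -> 31 -> 32
Found: True
Comparisons: 5


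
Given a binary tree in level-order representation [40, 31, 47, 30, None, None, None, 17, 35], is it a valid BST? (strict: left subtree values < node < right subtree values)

Level-order array: [40, 31, 47, 30, None, None, None, 17, 35]
Validate using subtree bounds (lo, hi): at each node, require lo < value < hi,
then recurse left with hi=value and right with lo=value.
Preorder trace (stopping at first violation):
  at node 40 with bounds (-inf, +inf): OK
  at node 31 with bounds (-inf, 40): OK
  at node 30 with bounds (-inf, 31): OK
  at node 17 with bounds (-inf, 30): OK
  at node 35 with bounds (30, 31): VIOLATION
Node 35 violates its bound: not (30 < 35 < 31).
Result: Not a valid BST


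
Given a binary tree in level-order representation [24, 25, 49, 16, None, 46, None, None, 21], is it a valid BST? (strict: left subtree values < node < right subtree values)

Level-order array: [24, 25, 49, 16, None, 46, None, None, 21]
Validate using subtree bounds (lo, hi): at each node, require lo < value < hi,
then recurse left with hi=value and right with lo=value.
Preorder trace (stopping at first violation):
  at node 24 with bounds (-inf, +inf): OK
  at node 25 with bounds (-inf, 24): VIOLATION
Node 25 violates its bound: not (-inf < 25 < 24).
Result: Not a valid BST


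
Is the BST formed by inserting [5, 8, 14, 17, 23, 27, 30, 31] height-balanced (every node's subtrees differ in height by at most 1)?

Tree (level-order array): [5, None, 8, None, 14, None, 17, None, 23, None, 27, None, 30, None, 31]
Definition: a tree is height-balanced if, at every node, |h(left) - h(right)| <= 1 (empty subtree has height -1).
Bottom-up per-node check:
  node 31: h_left=-1, h_right=-1, diff=0 [OK], height=0
  node 30: h_left=-1, h_right=0, diff=1 [OK], height=1
  node 27: h_left=-1, h_right=1, diff=2 [FAIL (|-1-1|=2 > 1)], height=2
  node 23: h_left=-1, h_right=2, diff=3 [FAIL (|-1-2|=3 > 1)], height=3
  node 17: h_left=-1, h_right=3, diff=4 [FAIL (|-1-3|=4 > 1)], height=4
  node 14: h_left=-1, h_right=4, diff=5 [FAIL (|-1-4|=5 > 1)], height=5
  node 8: h_left=-1, h_right=5, diff=6 [FAIL (|-1-5|=6 > 1)], height=6
  node 5: h_left=-1, h_right=6, diff=7 [FAIL (|-1-6|=7 > 1)], height=7
Node 27 violates the condition: |-1 - 1| = 2 > 1.
Result: Not balanced


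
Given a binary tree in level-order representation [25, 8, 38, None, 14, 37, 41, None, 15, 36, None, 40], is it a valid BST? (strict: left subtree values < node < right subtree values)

Level-order array: [25, 8, 38, None, 14, 37, 41, None, 15, 36, None, 40]
Validate using subtree bounds (lo, hi): at each node, require lo < value < hi,
then recurse left with hi=value and right with lo=value.
Preorder trace (stopping at first violation):
  at node 25 with bounds (-inf, +inf): OK
  at node 8 with bounds (-inf, 25): OK
  at node 14 with bounds (8, 25): OK
  at node 15 with bounds (14, 25): OK
  at node 38 with bounds (25, +inf): OK
  at node 37 with bounds (25, 38): OK
  at node 36 with bounds (25, 37): OK
  at node 41 with bounds (38, +inf): OK
  at node 40 with bounds (38, 41): OK
No violation found at any node.
Result: Valid BST


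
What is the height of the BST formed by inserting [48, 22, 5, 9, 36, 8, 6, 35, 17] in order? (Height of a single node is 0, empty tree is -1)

Insertion order: [48, 22, 5, 9, 36, 8, 6, 35, 17]
Tree (level-order array): [48, 22, None, 5, 36, None, 9, 35, None, 8, 17, None, None, 6]
Compute height bottom-up (empty subtree = -1):
  height(6) = 1 + max(-1, -1) = 0
  height(8) = 1 + max(0, -1) = 1
  height(17) = 1 + max(-1, -1) = 0
  height(9) = 1 + max(1, 0) = 2
  height(5) = 1 + max(-1, 2) = 3
  height(35) = 1 + max(-1, -1) = 0
  height(36) = 1 + max(0, -1) = 1
  height(22) = 1 + max(3, 1) = 4
  height(48) = 1 + max(4, -1) = 5
Height = 5


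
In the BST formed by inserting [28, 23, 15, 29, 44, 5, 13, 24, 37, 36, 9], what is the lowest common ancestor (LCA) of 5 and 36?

Tree insertion order: [28, 23, 15, 29, 44, 5, 13, 24, 37, 36, 9]
Tree (level-order array): [28, 23, 29, 15, 24, None, 44, 5, None, None, None, 37, None, None, 13, 36, None, 9]
In a BST, the LCA of p=5, q=36 is the first node v on the
root-to-leaf path with p <= v <= q (go left if both < v, right if both > v).
Walk from root:
  at 28: 5 <= 28 <= 36, this is the LCA
LCA = 28


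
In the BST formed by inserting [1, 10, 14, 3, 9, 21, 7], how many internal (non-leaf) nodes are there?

Tree built from: [1, 10, 14, 3, 9, 21, 7]
Tree (level-order array): [1, None, 10, 3, 14, None, 9, None, 21, 7]
Rule: An internal node has at least one child.
Per-node child counts:
  node 1: 1 child(ren)
  node 10: 2 child(ren)
  node 3: 1 child(ren)
  node 9: 1 child(ren)
  node 7: 0 child(ren)
  node 14: 1 child(ren)
  node 21: 0 child(ren)
Matching nodes: [1, 10, 3, 9, 14]
Count of internal (non-leaf) nodes: 5


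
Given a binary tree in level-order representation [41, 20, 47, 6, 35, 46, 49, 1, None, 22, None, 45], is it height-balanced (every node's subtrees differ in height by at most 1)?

Tree (level-order array): [41, 20, 47, 6, 35, 46, 49, 1, None, 22, None, 45]
Definition: a tree is height-balanced if, at every node, |h(left) - h(right)| <= 1 (empty subtree has height -1).
Bottom-up per-node check:
  node 1: h_left=-1, h_right=-1, diff=0 [OK], height=0
  node 6: h_left=0, h_right=-1, diff=1 [OK], height=1
  node 22: h_left=-1, h_right=-1, diff=0 [OK], height=0
  node 35: h_left=0, h_right=-1, diff=1 [OK], height=1
  node 20: h_left=1, h_right=1, diff=0 [OK], height=2
  node 45: h_left=-1, h_right=-1, diff=0 [OK], height=0
  node 46: h_left=0, h_right=-1, diff=1 [OK], height=1
  node 49: h_left=-1, h_right=-1, diff=0 [OK], height=0
  node 47: h_left=1, h_right=0, diff=1 [OK], height=2
  node 41: h_left=2, h_right=2, diff=0 [OK], height=3
All nodes satisfy the balance condition.
Result: Balanced


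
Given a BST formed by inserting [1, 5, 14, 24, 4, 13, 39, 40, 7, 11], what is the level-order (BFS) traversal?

Tree insertion order: [1, 5, 14, 24, 4, 13, 39, 40, 7, 11]
Tree (level-order array): [1, None, 5, 4, 14, None, None, 13, 24, 7, None, None, 39, None, 11, None, 40]
BFS from the root, enqueuing left then right child of each popped node:
  queue [1] -> pop 1, enqueue [5], visited so far: [1]
  queue [5] -> pop 5, enqueue [4, 14], visited so far: [1, 5]
  queue [4, 14] -> pop 4, enqueue [none], visited so far: [1, 5, 4]
  queue [14] -> pop 14, enqueue [13, 24], visited so far: [1, 5, 4, 14]
  queue [13, 24] -> pop 13, enqueue [7], visited so far: [1, 5, 4, 14, 13]
  queue [24, 7] -> pop 24, enqueue [39], visited so far: [1, 5, 4, 14, 13, 24]
  queue [7, 39] -> pop 7, enqueue [11], visited so far: [1, 5, 4, 14, 13, 24, 7]
  queue [39, 11] -> pop 39, enqueue [40], visited so far: [1, 5, 4, 14, 13, 24, 7, 39]
  queue [11, 40] -> pop 11, enqueue [none], visited so far: [1, 5, 4, 14, 13, 24, 7, 39, 11]
  queue [40] -> pop 40, enqueue [none], visited so far: [1, 5, 4, 14, 13, 24, 7, 39, 11, 40]
Result: [1, 5, 4, 14, 13, 24, 7, 39, 11, 40]


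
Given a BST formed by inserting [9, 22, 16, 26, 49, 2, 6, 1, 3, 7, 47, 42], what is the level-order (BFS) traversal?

Tree insertion order: [9, 22, 16, 26, 49, 2, 6, 1, 3, 7, 47, 42]
Tree (level-order array): [9, 2, 22, 1, 6, 16, 26, None, None, 3, 7, None, None, None, 49, None, None, None, None, 47, None, 42]
BFS from the root, enqueuing left then right child of each popped node:
  queue [9] -> pop 9, enqueue [2, 22], visited so far: [9]
  queue [2, 22] -> pop 2, enqueue [1, 6], visited so far: [9, 2]
  queue [22, 1, 6] -> pop 22, enqueue [16, 26], visited so far: [9, 2, 22]
  queue [1, 6, 16, 26] -> pop 1, enqueue [none], visited so far: [9, 2, 22, 1]
  queue [6, 16, 26] -> pop 6, enqueue [3, 7], visited so far: [9, 2, 22, 1, 6]
  queue [16, 26, 3, 7] -> pop 16, enqueue [none], visited so far: [9, 2, 22, 1, 6, 16]
  queue [26, 3, 7] -> pop 26, enqueue [49], visited so far: [9, 2, 22, 1, 6, 16, 26]
  queue [3, 7, 49] -> pop 3, enqueue [none], visited so far: [9, 2, 22, 1, 6, 16, 26, 3]
  queue [7, 49] -> pop 7, enqueue [none], visited so far: [9, 2, 22, 1, 6, 16, 26, 3, 7]
  queue [49] -> pop 49, enqueue [47], visited so far: [9, 2, 22, 1, 6, 16, 26, 3, 7, 49]
  queue [47] -> pop 47, enqueue [42], visited so far: [9, 2, 22, 1, 6, 16, 26, 3, 7, 49, 47]
  queue [42] -> pop 42, enqueue [none], visited so far: [9, 2, 22, 1, 6, 16, 26, 3, 7, 49, 47, 42]
Result: [9, 2, 22, 1, 6, 16, 26, 3, 7, 49, 47, 42]


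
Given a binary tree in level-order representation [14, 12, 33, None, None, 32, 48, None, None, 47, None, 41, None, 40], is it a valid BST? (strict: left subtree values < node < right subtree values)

Level-order array: [14, 12, 33, None, None, 32, 48, None, None, 47, None, 41, None, 40]
Validate using subtree bounds (lo, hi): at each node, require lo < value < hi,
then recurse left with hi=value and right with lo=value.
Preorder trace (stopping at first violation):
  at node 14 with bounds (-inf, +inf): OK
  at node 12 with bounds (-inf, 14): OK
  at node 33 with bounds (14, +inf): OK
  at node 32 with bounds (14, 33): OK
  at node 48 with bounds (33, +inf): OK
  at node 47 with bounds (33, 48): OK
  at node 41 with bounds (33, 47): OK
  at node 40 with bounds (33, 41): OK
No violation found at any node.
Result: Valid BST


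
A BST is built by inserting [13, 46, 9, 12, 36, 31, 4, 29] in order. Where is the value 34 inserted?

Starting tree (level order): [13, 9, 46, 4, 12, 36, None, None, None, None, None, 31, None, 29]
Insertion path: 13 -> 46 -> 36 -> 31
Result: insert 34 as right child of 31
Final tree (level order): [13, 9, 46, 4, 12, 36, None, None, None, None, None, 31, None, 29, 34]


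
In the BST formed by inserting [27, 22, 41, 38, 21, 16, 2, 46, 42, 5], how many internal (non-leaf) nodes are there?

Tree built from: [27, 22, 41, 38, 21, 16, 2, 46, 42, 5]
Tree (level-order array): [27, 22, 41, 21, None, 38, 46, 16, None, None, None, 42, None, 2, None, None, None, None, 5]
Rule: An internal node has at least one child.
Per-node child counts:
  node 27: 2 child(ren)
  node 22: 1 child(ren)
  node 21: 1 child(ren)
  node 16: 1 child(ren)
  node 2: 1 child(ren)
  node 5: 0 child(ren)
  node 41: 2 child(ren)
  node 38: 0 child(ren)
  node 46: 1 child(ren)
  node 42: 0 child(ren)
Matching nodes: [27, 22, 21, 16, 2, 41, 46]
Count of internal (non-leaf) nodes: 7


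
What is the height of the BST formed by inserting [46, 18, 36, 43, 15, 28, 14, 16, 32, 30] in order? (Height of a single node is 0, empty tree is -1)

Insertion order: [46, 18, 36, 43, 15, 28, 14, 16, 32, 30]
Tree (level-order array): [46, 18, None, 15, 36, 14, 16, 28, 43, None, None, None, None, None, 32, None, None, 30]
Compute height bottom-up (empty subtree = -1):
  height(14) = 1 + max(-1, -1) = 0
  height(16) = 1 + max(-1, -1) = 0
  height(15) = 1 + max(0, 0) = 1
  height(30) = 1 + max(-1, -1) = 0
  height(32) = 1 + max(0, -1) = 1
  height(28) = 1 + max(-1, 1) = 2
  height(43) = 1 + max(-1, -1) = 0
  height(36) = 1 + max(2, 0) = 3
  height(18) = 1 + max(1, 3) = 4
  height(46) = 1 + max(4, -1) = 5
Height = 5


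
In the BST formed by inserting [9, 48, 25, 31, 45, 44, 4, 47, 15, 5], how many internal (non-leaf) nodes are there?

Tree built from: [9, 48, 25, 31, 45, 44, 4, 47, 15, 5]
Tree (level-order array): [9, 4, 48, None, 5, 25, None, None, None, 15, 31, None, None, None, 45, 44, 47]
Rule: An internal node has at least one child.
Per-node child counts:
  node 9: 2 child(ren)
  node 4: 1 child(ren)
  node 5: 0 child(ren)
  node 48: 1 child(ren)
  node 25: 2 child(ren)
  node 15: 0 child(ren)
  node 31: 1 child(ren)
  node 45: 2 child(ren)
  node 44: 0 child(ren)
  node 47: 0 child(ren)
Matching nodes: [9, 4, 48, 25, 31, 45]
Count of internal (non-leaf) nodes: 6


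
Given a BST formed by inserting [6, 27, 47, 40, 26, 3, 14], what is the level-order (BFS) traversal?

Tree insertion order: [6, 27, 47, 40, 26, 3, 14]
Tree (level-order array): [6, 3, 27, None, None, 26, 47, 14, None, 40]
BFS from the root, enqueuing left then right child of each popped node:
  queue [6] -> pop 6, enqueue [3, 27], visited so far: [6]
  queue [3, 27] -> pop 3, enqueue [none], visited so far: [6, 3]
  queue [27] -> pop 27, enqueue [26, 47], visited so far: [6, 3, 27]
  queue [26, 47] -> pop 26, enqueue [14], visited so far: [6, 3, 27, 26]
  queue [47, 14] -> pop 47, enqueue [40], visited so far: [6, 3, 27, 26, 47]
  queue [14, 40] -> pop 14, enqueue [none], visited so far: [6, 3, 27, 26, 47, 14]
  queue [40] -> pop 40, enqueue [none], visited so far: [6, 3, 27, 26, 47, 14, 40]
Result: [6, 3, 27, 26, 47, 14, 40]


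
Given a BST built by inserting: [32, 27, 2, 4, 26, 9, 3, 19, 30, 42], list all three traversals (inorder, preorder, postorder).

Tree insertion order: [32, 27, 2, 4, 26, 9, 3, 19, 30, 42]
Tree (level-order array): [32, 27, 42, 2, 30, None, None, None, 4, None, None, 3, 26, None, None, 9, None, None, 19]
Inorder (L, root, R): [2, 3, 4, 9, 19, 26, 27, 30, 32, 42]
Preorder (root, L, R): [32, 27, 2, 4, 3, 26, 9, 19, 30, 42]
Postorder (L, R, root): [3, 19, 9, 26, 4, 2, 30, 27, 42, 32]


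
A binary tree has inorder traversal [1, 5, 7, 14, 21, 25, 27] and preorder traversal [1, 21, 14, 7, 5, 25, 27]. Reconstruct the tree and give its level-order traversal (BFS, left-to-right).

Inorder:  [1, 5, 7, 14, 21, 25, 27]
Preorder: [1, 21, 14, 7, 5, 25, 27]
Algorithm: preorder visits root first, so consume preorder in order;
for each root, split the current inorder slice at that value into
left-subtree inorder and right-subtree inorder, then recurse.
Recursive splits:
  root=1; inorder splits into left=[], right=[5, 7, 14, 21, 25, 27]
  root=21; inorder splits into left=[5, 7, 14], right=[25, 27]
  root=14; inorder splits into left=[5, 7], right=[]
  root=7; inorder splits into left=[5], right=[]
  root=5; inorder splits into left=[], right=[]
  root=25; inorder splits into left=[], right=[27]
  root=27; inorder splits into left=[], right=[]
Reconstructed level-order: [1, 21, 14, 25, 7, 27, 5]


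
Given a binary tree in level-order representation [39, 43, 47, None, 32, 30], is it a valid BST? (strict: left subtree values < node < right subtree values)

Level-order array: [39, 43, 47, None, 32, 30]
Validate using subtree bounds (lo, hi): at each node, require lo < value < hi,
then recurse left with hi=value and right with lo=value.
Preorder trace (stopping at first violation):
  at node 39 with bounds (-inf, +inf): OK
  at node 43 with bounds (-inf, 39): VIOLATION
Node 43 violates its bound: not (-inf < 43 < 39).
Result: Not a valid BST


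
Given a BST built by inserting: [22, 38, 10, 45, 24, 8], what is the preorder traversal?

Tree insertion order: [22, 38, 10, 45, 24, 8]
Tree (level-order array): [22, 10, 38, 8, None, 24, 45]
Preorder traversal: [22, 10, 8, 38, 24, 45]


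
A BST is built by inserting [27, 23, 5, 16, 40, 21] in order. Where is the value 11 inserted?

Starting tree (level order): [27, 23, 40, 5, None, None, None, None, 16, None, 21]
Insertion path: 27 -> 23 -> 5 -> 16
Result: insert 11 as left child of 16
Final tree (level order): [27, 23, 40, 5, None, None, None, None, 16, 11, 21]


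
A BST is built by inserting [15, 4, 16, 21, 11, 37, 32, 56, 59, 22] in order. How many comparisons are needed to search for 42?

Search path for 42: 15 -> 16 -> 21 -> 37 -> 56
Found: False
Comparisons: 5


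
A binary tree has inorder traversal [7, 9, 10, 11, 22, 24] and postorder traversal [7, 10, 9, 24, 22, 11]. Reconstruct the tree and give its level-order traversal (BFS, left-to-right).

Inorder:   [7, 9, 10, 11, 22, 24]
Postorder: [7, 10, 9, 24, 22, 11]
Algorithm: postorder visits root last, so walk postorder right-to-left;
each value is the root of the current inorder slice — split it at that
value, recurse on the right subtree first, then the left.
Recursive splits:
  root=11; inorder splits into left=[7, 9, 10], right=[22, 24]
  root=22; inorder splits into left=[], right=[24]
  root=24; inorder splits into left=[], right=[]
  root=9; inorder splits into left=[7], right=[10]
  root=10; inorder splits into left=[], right=[]
  root=7; inorder splits into left=[], right=[]
Reconstructed level-order: [11, 9, 22, 7, 10, 24]


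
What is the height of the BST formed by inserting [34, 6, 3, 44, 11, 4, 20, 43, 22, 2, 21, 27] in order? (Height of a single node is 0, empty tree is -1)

Insertion order: [34, 6, 3, 44, 11, 4, 20, 43, 22, 2, 21, 27]
Tree (level-order array): [34, 6, 44, 3, 11, 43, None, 2, 4, None, 20, None, None, None, None, None, None, None, 22, 21, 27]
Compute height bottom-up (empty subtree = -1):
  height(2) = 1 + max(-1, -1) = 0
  height(4) = 1 + max(-1, -1) = 0
  height(3) = 1 + max(0, 0) = 1
  height(21) = 1 + max(-1, -1) = 0
  height(27) = 1 + max(-1, -1) = 0
  height(22) = 1 + max(0, 0) = 1
  height(20) = 1 + max(-1, 1) = 2
  height(11) = 1 + max(-1, 2) = 3
  height(6) = 1 + max(1, 3) = 4
  height(43) = 1 + max(-1, -1) = 0
  height(44) = 1 + max(0, -1) = 1
  height(34) = 1 + max(4, 1) = 5
Height = 5


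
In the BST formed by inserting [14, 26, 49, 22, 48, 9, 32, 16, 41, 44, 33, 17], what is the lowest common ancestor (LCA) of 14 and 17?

Tree insertion order: [14, 26, 49, 22, 48, 9, 32, 16, 41, 44, 33, 17]
Tree (level-order array): [14, 9, 26, None, None, 22, 49, 16, None, 48, None, None, 17, 32, None, None, None, None, 41, 33, 44]
In a BST, the LCA of p=14, q=17 is the first node v on the
root-to-leaf path with p <= v <= q (go left if both < v, right if both > v).
Walk from root:
  at 14: 14 <= 14 <= 17, this is the LCA
LCA = 14


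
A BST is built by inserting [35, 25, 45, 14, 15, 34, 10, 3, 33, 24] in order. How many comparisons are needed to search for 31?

Search path for 31: 35 -> 25 -> 34 -> 33
Found: False
Comparisons: 4


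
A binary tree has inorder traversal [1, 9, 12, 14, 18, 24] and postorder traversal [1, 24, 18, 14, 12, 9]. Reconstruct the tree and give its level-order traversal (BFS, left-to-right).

Inorder:   [1, 9, 12, 14, 18, 24]
Postorder: [1, 24, 18, 14, 12, 9]
Algorithm: postorder visits root last, so walk postorder right-to-left;
each value is the root of the current inorder slice — split it at that
value, recurse on the right subtree first, then the left.
Recursive splits:
  root=9; inorder splits into left=[1], right=[12, 14, 18, 24]
  root=12; inorder splits into left=[], right=[14, 18, 24]
  root=14; inorder splits into left=[], right=[18, 24]
  root=18; inorder splits into left=[], right=[24]
  root=24; inorder splits into left=[], right=[]
  root=1; inorder splits into left=[], right=[]
Reconstructed level-order: [9, 1, 12, 14, 18, 24]


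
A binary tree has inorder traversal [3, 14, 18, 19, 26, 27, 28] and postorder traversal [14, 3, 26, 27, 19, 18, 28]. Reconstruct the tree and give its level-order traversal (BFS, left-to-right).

Inorder:   [3, 14, 18, 19, 26, 27, 28]
Postorder: [14, 3, 26, 27, 19, 18, 28]
Algorithm: postorder visits root last, so walk postorder right-to-left;
each value is the root of the current inorder slice — split it at that
value, recurse on the right subtree first, then the left.
Recursive splits:
  root=28; inorder splits into left=[3, 14, 18, 19, 26, 27], right=[]
  root=18; inorder splits into left=[3, 14], right=[19, 26, 27]
  root=19; inorder splits into left=[], right=[26, 27]
  root=27; inorder splits into left=[26], right=[]
  root=26; inorder splits into left=[], right=[]
  root=3; inorder splits into left=[], right=[14]
  root=14; inorder splits into left=[], right=[]
Reconstructed level-order: [28, 18, 3, 19, 14, 27, 26]


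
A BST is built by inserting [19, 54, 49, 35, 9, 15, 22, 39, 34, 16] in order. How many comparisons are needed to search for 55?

Search path for 55: 19 -> 54
Found: False
Comparisons: 2


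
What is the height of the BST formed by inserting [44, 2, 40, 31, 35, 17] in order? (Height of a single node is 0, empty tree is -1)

Insertion order: [44, 2, 40, 31, 35, 17]
Tree (level-order array): [44, 2, None, None, 40, 31, None, 17, 35]
Compute height bottom-up (empty subtree = -1):
  height(17) = 1 + max(-1, -1) = 0
  height(35) = 1 + max(-1, -1) = 0
  height(31) = 1 + max(0, 0) = 1
  height(40) = 1 + max(1, -1) = 2
  height(2) = 1 + max(-1, 2) = 3
  height(44) = 1 + max(3, -1) = 4
Height = 4


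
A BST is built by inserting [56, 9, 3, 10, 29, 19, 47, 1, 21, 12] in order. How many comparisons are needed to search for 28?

Search path for 28: 56 -> 9 -> 10 -> 29 -> 19 -> 21
Found: False
Comparisons: 6


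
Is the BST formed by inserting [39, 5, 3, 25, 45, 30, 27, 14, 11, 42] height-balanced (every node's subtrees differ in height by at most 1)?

Tree (level-order array): [39, 5, 45, 3, 25, 42, None, None, None, 14, 30, None, None, 11, None, 27]
Definition: a tree is height-balanced if, at every node, |h(left) - h(right)| <= 1 (empty subtree has height -1).
Bottom-up per-node check:
  node 3: h_left=-1, h_right=-1, diff=0 [OK], height=0
  node 11: h_left=-1, h_right=-1, diff=0 [OK], height=0
  node 14: h_left=0, h_right=-1, diff=1 [OK], height=1
  node 27: h_left=-1, h_right=-1, diff=0 [OK], height=0
  node 30: h_left=0, h_right=-1, diff=1 [OK], height=1
  node 25: h_left=1, h_right=1, diff=0 [OK], height=2
  node 5: h_left=0, h_right=2, diff=2 [FAIL (|0-2|=2 > 1)], height=3
  node 42: h_left=-1, h_right=-1, diff=0 [OK], height=0
  node 45: h_left=0, h_right=-1, diff=1 [OK], height=1
  node 39: h_left=3, h_right=1, diff=2 [FAIL (|3-1|=2 > 1)], height=4
Node 5 violates the condition: |0 - 2| = 2 > 1.
Result: Not balanced


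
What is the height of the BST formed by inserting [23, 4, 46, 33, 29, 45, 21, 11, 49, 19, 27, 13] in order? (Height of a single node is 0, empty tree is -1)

Insertion order: [23, 4, 46, 33, 29, 45, 21, 11, 49, 19, 27, 13]
Tree (level-order array): [23, 4, 46, None, 21, 33, 49, 11, None, 29, 45, None, None, None, 19, 27, None, None, None, 13]
Compute height bottom-up (empty subtree = -1):
  height(13) = 1 + max(-1, -1) = 0
  height(19) = 1 + max(0, -1) = 1
  height(11) = 1 + max(-1, 1) = 2
  height(21) = 1 + max(2, -1) = 3
  height(4) = 1 + max(-1, 3) = 4
  height(27) = 1 + max(-1, -1) = 0
  height(29) = 1 + max(0, -1) = 1
  height(45) = 1 + max(-1, -1) = 0
  height(33) = 1 + max(1, 0) = 2
  height(49) = 1 + max(-1, -1) = 0
  height(46) = 1 + max(2, 0) = 3
  height(23) = 1 + max(4, 3) = 5
Height = 5


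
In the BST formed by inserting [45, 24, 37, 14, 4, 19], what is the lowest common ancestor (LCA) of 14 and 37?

Tree insertion order: [45, 24, 37, 14, 4, 19]
Tree (level-order array): [45, 24, None, 14, 37, 4, 19]
In a BST, the LCA of p=14, q=37 is the first node v on the
root-to-leaf path with p <= v <= q (go left if both < v, right if both > v).
Walk from root:
  at 45: both 14 and 37 < 45, go left
  at 24: 14 <= 24 <= 37, this is the LCA
LCA = 24


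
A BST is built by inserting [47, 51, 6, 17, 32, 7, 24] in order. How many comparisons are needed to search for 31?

Search path for 31: 47 -> 6 -> 17 -> 32 -> 24
Found: False
Comparisons: 5


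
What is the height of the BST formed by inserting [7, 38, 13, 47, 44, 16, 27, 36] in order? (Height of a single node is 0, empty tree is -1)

Insertion order: [7, 38, 13, 47, 44, 16, 27, 36]
Tree (level-order array): [7, None, 38, 13, 47, None, 16, 44, None, None, 27, None, None, None, 36]
Compute height bottom-up (empty subtree = -1):
  height(36) = 1 + max(-1, -1) = 0
  height(27) = 1 + max(-1, 0) = 1
  height(16) = 1 + max(-1, 1) = 2
  height(13) = 1 + max(-1, 2) = 3
  height(44) = 1 + max(-1, -1) = 0
  height(47) = 1 + max(0, -1) = 1
  height(38) = 1 + max(3, 1) = 4
  height(7) = 1 + max(-1, 4) = 5
Height = 5


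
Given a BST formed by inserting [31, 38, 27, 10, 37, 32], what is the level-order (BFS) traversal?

Tree insertion order: [31, 38, 27, 10, 37, 32]
Tree (level-order array): [31, 27, 38, 10, None, 37, None, None, None, 32]
BFS from the root, enqueuing left then right child of each popped node:
  queue [31] -> pop 31, enqueue [27, 38], visited so far: [31]
  queue [27, 38] -> pop 27, enqueue [10], visited so far: [31, 27]
  queue [38, 10] -> pop 38, enqueue [37], visited so far: [31, 27, 38]
  queue [10, 37] -> pop 10, enqueue [none], visited so far: [31, 27, 38, 10]
  queue [37] -> pop 37, enqueue [32], visited so far: [31, 27, 38, 10, 37]
  queue [32] -> pop 32, enqueue [none], visited so far: [31, 27, 38, 10, 37, 32]
Result: [31, 27, 38, 10, 37, 32]


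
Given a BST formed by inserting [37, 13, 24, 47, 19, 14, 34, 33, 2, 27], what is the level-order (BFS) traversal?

Tree insertion order: [37, 13, 24, 47, 19, 14, 34, 33, 2, 27]
Tree (level-order array): [37, 13, 47, 2, 24, None, None, None, None, 19, 34, 14, None, 33, None, None, None, 27]
BFS from the root, enqueuing left then right child of each popped node:
  queue [37] -> pop 37, enqueue [13, 47], visited so far: [37]
  queue [13, 47] -> pop 13, enqueue [2, 24], visited so far: [37, 13]
  queue [47, 2, 24] -> pop 47, enqueue [none], visited so far: [37, 13, 47]
  queue [2, 24] -> pop 2, enqueue [none], visited so far: [37, 13, 47, 2]
  queue [24] -> pop 24, enqueue [19, 34], visited so far: [37, 13, 47, 2, 24]
  queue [19, 34] -> pop 19, enqueue [14], visited so far: [37, 13, 47, 2, 24, 19]
  queue [34, 14] -> pop 34, enqueue [33], visited so far: [37, 13, 47, 2, 24, 19, 34]
  queue [14, 33] -> pop 14, enqueue [none], visited so far: [37, 13, 47, 2, 24, 19, 34, 14]
  queue [33] -> pop 33, enqueue [27], visited so far: [37, 13, 47, 2, 24, 19, 34, 14, 33]
  queue [27] -> pop 27, enqueue [none], visited so far: [37, 13, 47, 2, 24, 19, 34, 14, 33, 27]
Result: [37, 13, 47, 2, 24, 19, 34, 14, 33, 27]


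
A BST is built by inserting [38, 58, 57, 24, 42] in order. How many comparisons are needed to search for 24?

Search path for 24: 38 -> 24
Found: True
Comparisons: 2


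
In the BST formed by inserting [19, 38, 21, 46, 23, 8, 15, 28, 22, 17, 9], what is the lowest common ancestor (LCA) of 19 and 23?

Tree insertion order: [19, 38, 21, 46, 23, 8, 15, 28, 22, 17, 9]
Tree (level-order array): [19, 8, 38, None, 15, 21, 46, 9, 17, None, 23, None, None, None, None, None, None, 22, 28]
In a BST, the LCA of p=19, q=23 is the first node v on the
root-to-leaf path with p <= v <= q (go left if both < v, right if both > v).
Walk from root:
  at 19: 19 <= 19 <= 23, this is the LCA
LCA = 19


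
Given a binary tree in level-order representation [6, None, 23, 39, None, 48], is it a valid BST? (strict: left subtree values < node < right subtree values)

Level-order array: [6, None, 23, 39, None, 48]
Validate using subtree bounds (lo, hi): at each node, require lo < value < hi,
then recurse left with hi=value and right with lo=value.
Preorder trace (stopping at first violation):
  at node 6 with bounds (-inf, +inf): OK
  at node 23 with bounds (6, +inf): OK
  at node 39 with bounds (6, 23): VIOLATION
Node 39 violates its bound: not (6 < 39 < 23).
Result: Not a valid BST


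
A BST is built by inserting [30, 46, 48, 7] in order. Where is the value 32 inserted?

Starting tree (level order): [30, 7, 46, None, None, None, 48]
Insertion path: 30 -> 46
Result: insert 32 as left child of 46
Final tree (level order): [30, 7, 46, None, None, 32, 48]


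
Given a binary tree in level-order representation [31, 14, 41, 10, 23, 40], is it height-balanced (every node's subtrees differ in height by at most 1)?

Tree (level-order array): [31, 14, 41, 10, 23, 40]
Definition: a tree is height-balanced if, at every node, |h(left) - h(right)| <= 1 (empty subtree has height -1).
Bottom-up per-node check:
  node 10: h_left=-1, h_right=-1, diff=0 [OK], height=0
  node 23: h_left=-1, h_right=-1, diff=0 [OK], height=0
  node 14: h_left=0, h_right=0, diff=0 [OK], height=1
  node 40: h_left=-1, h_right=-1, diff=0 [OK], height=0
  node 41: h_left=0, h_right=-1, diff=1 [OK], height=1
  node 31: h_left=1, h_right=1, diff=0 [OK], height=2
All nodes satisfy the balance condition.
Result: Balanced


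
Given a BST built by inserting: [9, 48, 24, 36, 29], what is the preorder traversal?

Tree insertion order: [9, 48, 24, 36, 29]
Tree (level-order array): [9, None, 48, 24, None, None, 36, 29]
Preorder traversal: [9, 48, 24, 36, 29]


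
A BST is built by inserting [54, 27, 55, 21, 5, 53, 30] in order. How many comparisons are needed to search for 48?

Search path for 48: 54 -> 27 -> 53 -> 30
Found: False
Comparisons: 4


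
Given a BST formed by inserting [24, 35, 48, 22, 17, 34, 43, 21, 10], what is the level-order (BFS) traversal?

Tree insertion order: [24, 35, 48, 22, 17, 34, 43, 21, 10]
Tree (level-order array): [24, 22, 35, 17, None, 34, 48, 10, 21, None, None, 43]
BFS from the root, enqueuing left then right child of each popped node:
  queue [24] -> pop 24, enqueue [22, 35], visited so far: [24]
  queue [22, 35] -> pop 22, enqueue [17], visited so far: [24, 22]
  queue [35, 17] -> pop 35, enqueue [34, 48], visited so far: [24, 22, 35]
  queue [17, 34, 48] -> pop 17, enqueue [10, 21], visited so far: [24, 22, 35, 17]
  queue [34, 48, 10, 21] -> pop 34, enqueue [none], visited so far: [24, 22, 35, 17, 34]
  queue [48, 10, 21] -> pop 48, enqueue [43], visited so far: [24, 22, 35, 17, 34, 48]
  queue [10, 21, 43] -> pop 10, enqueue [none], visited so far: [24, 22, 35, 17, 34, 48, 10]
  queue [21, 43] -> pop 21, enqueue [none], visited so far: [24, 22, 35, 17, 34, 48, 10, 21]
  queue [43] -> pop 43, enqueue [none], visited so far: [24, 22, 35, 17, 34, 48, 10, 21, 43]
Result: [24, 22, 35, 17, 34, 48, 10, 21, 43]


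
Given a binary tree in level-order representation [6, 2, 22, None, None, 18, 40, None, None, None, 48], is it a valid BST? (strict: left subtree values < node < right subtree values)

Level-order array: [6, 2, 22, None, None, 18, 40, None, None, None, 48]
Validate using subtree bounds (lo, hi): at each node, require lo < value < hi,
then recurse left with hi=value and right with lo=value.
Preorder trace (stopping at first violation):
  at node 6 with bounds (-inf, +inf): OK
  at node 2 with bounds (-inf, 6): OK
  at node 22 with bounds (6, +inf): OK
  at node 18 with bounds (6, 22): OK
  at node 40 with bounds (22, +inf): OK
  at node 48 with bounds (40, +inf): OK
No violation found at any node.
Result: Valid BST


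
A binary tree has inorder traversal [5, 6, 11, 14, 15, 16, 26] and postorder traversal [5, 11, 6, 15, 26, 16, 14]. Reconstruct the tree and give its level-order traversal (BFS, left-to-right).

Inorder:   [5, 6, 11, 14, 15, 16, 26]
Postorder: [5, 11, 6, 15, 26, 16, 14]
Algorithm: postorder visits root last, so walk postorder right-to-left;
each value is the root of the current inorder slice — split it at that
value, recurse on the right subtree first, then the left.
Recursive splits:
  root=14; inorder splits into left=[5, 6, 11], right=[15, 16, 26]
  root=16; inorder splits into left=[15], right=[26]
  root=26; inorder splits into left=[], right=[]
  root=15; inorder splits into left=[], right=[]
  root=6; inorder splits into left=[5], right=[11]
  root=11; inorder splits into left=[], right=[]
  root=5; inorder splits into left=[], right=[]
Reconstructed level-order: [14, 6, 16, 5, 11, 15, 26]


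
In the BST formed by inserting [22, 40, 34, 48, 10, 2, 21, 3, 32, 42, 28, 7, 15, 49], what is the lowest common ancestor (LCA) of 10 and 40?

Tree insertion order: [22, 40, 34, 48, 10, 2, 21, 3, 32, 42, 28, 7, 15, 49]
Tree (level-order array): [22, 10, 40, 2, 21, 34, 48, None, 3, 15, None, 32, None, 42, 49, None, 7, None, None, 28]
In a BST, the LCA of p=10, q=40 is the first node v on the
root-to-leaf path with p <= v <= q (go left if both < v, right if both > v).
Walk from root:
  at 22: 10 <= 22 <= 40, this is the LCA
LCA = 22


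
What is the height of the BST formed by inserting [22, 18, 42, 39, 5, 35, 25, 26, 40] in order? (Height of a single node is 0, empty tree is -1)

Insertion order: [22, 18, 42, 39, 5, 35, 25, 26, 40]
Tree (level-order array): [22, 18, 42, 5, None, 39, None, None, None, 35, 40, 25, None, None, None, None, 26]
Compute height bottom-up (empty subtree = -1):
  height(5) = 1 + max(-1, -1) = 0
  height(18) = 1 + max(0, -1) = 1
  height(26) = 1 + max(-1, -1) = 0
  height(25) = 1 + max(-1, 0) = 1
  height(35) = 1 + max(1, -1) = 2
  height(40) = 1 + max(-1, -1) = 0
  height(39) = 1 + max(2, 0) = 3
  height(42) = 1 + max(3, -1) = 4
  height(22) = 1 + max(1, 4) = 5
Height = 5


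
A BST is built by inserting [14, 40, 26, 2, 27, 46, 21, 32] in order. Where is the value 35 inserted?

Starting tree (level order): [14, 2, 40, None, None, 26, 46, 21, 27, None, None, None, None, None, 32]
Insertion path: 14 -> 40 -> 26 -> 27 -> 32
Result: insert 35 as right child of 32
Final tree (level order): [14, 2, 40, None, None, 26, 46, 21, 27, None, None, None, None, None, 32, None, 35]


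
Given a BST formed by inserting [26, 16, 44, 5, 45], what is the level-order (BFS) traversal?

Tree insertion order: [26, 16, 44, 5, 45]
Tree (level-order array): [26, 16, 44, 5, None, None, 45]
BFS from the root, enqueuing left then right child of each popped node:
  queue [26] -> pop 26, enqueue [16, 44], visited so far: [26]
  queue [16, 44] -> pop 16, enqueue [5], visited so far: [26, 16]
  queue [44, 5] -> pop 44, enqueue [45], visited so far: [26, 16, 44]
  queue [5, 45] -> pop 5, enqueue [none], visited so far: [26, 16, 44, 5]
  queue [45] -> pop 45, enqueue [none], visited so far: [26, 16, 44, 5, 45]
Result: [26, 16, 44, 5, 45]


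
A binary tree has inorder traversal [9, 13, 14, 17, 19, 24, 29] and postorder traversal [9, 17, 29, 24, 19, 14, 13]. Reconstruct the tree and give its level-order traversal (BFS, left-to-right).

Inorder:   [9, 13, 14, 17, 19, 24, 29]
Postorder: [9, 17, 29, 24, 19, 14, 13]
Algorithm: postorder visits root last, so walk postorder right-to-left;
each value is the root of the current inorder slice — split it at that
value, recurse on the right subtree first, then the left.
Recursive splits:
  root=13; inorder splits into left=[9], right=[14, 17, 19, 24, 29]
  root=14; inorder splits into left=[], right=[17, 19, 24, 29]
  root=19; inorder splits into left=[17], right=[24, 29]
  root=24; inorder splits into left=[], right=[29]
  root=29; inorder splits into left=[], right=[]
  root=17; inorder splits into left=[], right=[]
  root=9; inorder splits into left=[], right=[]
Reconstructed level-order: [13, 9, 14, 19, 17, 24, 29]
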